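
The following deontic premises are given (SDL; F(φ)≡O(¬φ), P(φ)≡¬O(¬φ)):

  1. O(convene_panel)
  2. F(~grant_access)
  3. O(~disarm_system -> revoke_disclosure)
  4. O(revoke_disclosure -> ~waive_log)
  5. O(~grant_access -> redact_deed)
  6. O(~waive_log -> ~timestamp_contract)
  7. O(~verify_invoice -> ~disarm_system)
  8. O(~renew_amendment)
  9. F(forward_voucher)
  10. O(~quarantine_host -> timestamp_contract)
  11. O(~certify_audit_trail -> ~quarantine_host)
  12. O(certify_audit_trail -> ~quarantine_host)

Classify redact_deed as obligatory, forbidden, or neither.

Premise 5 is O(~grant_access -> redact_deed), but O(~grant_access) is not derivable from the premises, so it does not yield O(redact_deed).
No premise or chain of K-axiom applications forces O(redact_deed), and none forces O(~redact_deed). So redact_deed is neither obligatory nor forbidden under these norms.

Neither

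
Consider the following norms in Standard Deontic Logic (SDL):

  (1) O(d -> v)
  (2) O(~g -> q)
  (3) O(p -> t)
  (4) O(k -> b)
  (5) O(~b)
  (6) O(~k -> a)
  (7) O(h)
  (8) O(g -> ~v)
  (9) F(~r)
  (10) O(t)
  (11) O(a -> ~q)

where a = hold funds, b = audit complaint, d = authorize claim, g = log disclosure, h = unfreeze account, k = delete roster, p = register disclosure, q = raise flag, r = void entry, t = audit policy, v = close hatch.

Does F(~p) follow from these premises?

No

Premise 3 is O(p -> t); even if O(t) held, inferring O(p) would be affirming the consequent — invalid.
No other premise forces O(p). An ideal world satisfying every premise can still have ~p true, so F(~p) is not derivable.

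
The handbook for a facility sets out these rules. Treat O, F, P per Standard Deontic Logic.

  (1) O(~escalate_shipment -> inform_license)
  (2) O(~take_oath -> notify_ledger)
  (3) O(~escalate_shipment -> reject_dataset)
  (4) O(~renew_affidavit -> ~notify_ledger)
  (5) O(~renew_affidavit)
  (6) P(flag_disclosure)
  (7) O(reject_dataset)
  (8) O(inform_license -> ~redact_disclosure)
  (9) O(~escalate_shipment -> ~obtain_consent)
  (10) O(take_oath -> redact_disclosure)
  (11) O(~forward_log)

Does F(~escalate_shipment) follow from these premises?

Premise 5 states O(~renew_affidavit) outright.
Premise 4 is O(~renew_affidavit -> ~notify_ledger); since O(~renew_affidavit), deontic closure gives O(~notify_ledger).
Premise 2, O(~take_oath -> notify_ledger), contraposes to O(~notify_ledger -> take_oath); with O(~notify_ledger) we get O(take_oath).
Premise 10 is O(take_oath -> redact_disclosure); since O(take_oath), deontic closure gives O(redact_disclosure).
Premise 8 is O(inform_license -> ~redact_disclosure); contrapositively O(redact_disclosure -> ~inform_license). Since O(redact_disclosure) holds, K gives O(~inform_license).
Premise 1 is O(~escalate_shipment -> inform_license); contrapositively O(~inform_license -> escalate_shipment). Since O(~inform_license) holds, K gives O(escalate_shipment).
Premises 3, 6, 7, 9, 11 do not contribute to this derivation.
So O(escalate_shipment) holds, i.e. F(~escalate_shipment). The claim follows.

Yes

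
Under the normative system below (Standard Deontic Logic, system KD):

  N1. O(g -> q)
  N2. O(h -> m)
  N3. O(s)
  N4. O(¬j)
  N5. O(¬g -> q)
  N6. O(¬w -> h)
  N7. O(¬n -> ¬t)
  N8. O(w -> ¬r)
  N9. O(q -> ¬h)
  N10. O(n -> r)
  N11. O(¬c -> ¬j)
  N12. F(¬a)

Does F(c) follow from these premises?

No

Premise 11 is O(¬c -> ¬j); even if O(¬j) held, inferring O(¬c) would be affirming the consequent — invalid.
No other premise forces O(¬c). An ideal world satisfying every premise can still have c true, so F(c) is not derivable.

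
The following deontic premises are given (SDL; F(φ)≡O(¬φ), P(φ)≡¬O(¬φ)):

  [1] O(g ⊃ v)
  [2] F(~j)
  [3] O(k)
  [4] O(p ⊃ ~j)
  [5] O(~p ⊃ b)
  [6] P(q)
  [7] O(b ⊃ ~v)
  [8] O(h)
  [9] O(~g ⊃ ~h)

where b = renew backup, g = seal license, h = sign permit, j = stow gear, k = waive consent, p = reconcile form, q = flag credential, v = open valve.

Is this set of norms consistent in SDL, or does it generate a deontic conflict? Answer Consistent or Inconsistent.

From premise 8 we have O(h).
The contrapositive of premise 9 (O(~g ⊃ ~h)) is O(h ⊃ g), and O(h) is already established, so O(g).
Premise 1 is O(g ⊃ v); since O(g), deontic closure gives O(v).
Premise 7, O(b ⊃ ~v), contraposes to O(v ⊃ ~b); with O(v) we get O(~b).
The contrapositive of premise 5 (O(~p ⊃ b)) is O(~b ⊃ p), and O(~b) is already established, so O(p).
Applying K to premise 4 (O(p ⊃ ~j)) and O(p) yields O(~j).
But premise 2, F(~j), means O(j).
We now have both O(~j) and O(j) — j is simultaneously obligatory and forbidden, violating the D-axiom.

Inconsistent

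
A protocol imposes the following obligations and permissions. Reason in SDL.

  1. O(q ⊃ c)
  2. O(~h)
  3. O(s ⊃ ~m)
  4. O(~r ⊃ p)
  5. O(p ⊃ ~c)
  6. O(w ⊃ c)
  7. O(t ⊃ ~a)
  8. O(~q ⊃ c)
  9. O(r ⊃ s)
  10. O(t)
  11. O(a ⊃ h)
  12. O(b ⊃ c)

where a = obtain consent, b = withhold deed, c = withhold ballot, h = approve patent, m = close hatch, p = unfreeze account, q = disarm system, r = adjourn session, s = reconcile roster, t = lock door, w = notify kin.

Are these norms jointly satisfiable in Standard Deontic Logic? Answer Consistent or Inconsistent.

Premise 11 is O(a ⊃ h), but O(a) is not derivable from the premises, so it does not yield O(h).
So O(h) is not derivable, and the apparent clash with O(~h) does not arise.
A world satisfying every obligation exists (e.g. a=false, b=false, c=true, h=false, m=false, p=false, q=false, r=true, s=true, t=true, w=false); no atom is both obligatory and forbidden, so the set is consistent.

Consistent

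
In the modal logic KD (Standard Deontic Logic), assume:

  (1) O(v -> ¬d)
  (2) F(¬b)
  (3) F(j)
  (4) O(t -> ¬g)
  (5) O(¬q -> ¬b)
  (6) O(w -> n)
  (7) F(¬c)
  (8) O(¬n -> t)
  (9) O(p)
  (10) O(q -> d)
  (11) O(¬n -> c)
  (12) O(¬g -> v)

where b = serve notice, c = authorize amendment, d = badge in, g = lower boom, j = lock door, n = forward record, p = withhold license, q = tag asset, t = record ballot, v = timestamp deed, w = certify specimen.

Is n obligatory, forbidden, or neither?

F(¬b) at premise 2 means O(b).
Premise 5 is O(¬q -> ¬b); contrapositively O(b -> q). Since O(b) holds, K gives O(q).
Applying K to premise 10 (O(q -> d)) and O(q) yields O(d).
Premise 1, O(v -> ¬d), contraposes to O(d -> ¬v); with O(d) we get O(¬v).
Premise 12 is O(¬g -> v); contrapositively O(¬v -> g). Since O(¬v) holds, K gives O(g).
The contrapositive of premise 4 (O(t -> ¬g)) is O(g -> ¬t), and O(g) is already established, so O(¬t).
Premise 8 is O(¬n -> t); contrapositively O(¬t -> n). Since O(¬t) holds, K gives O(n).
Premises 3, 6, 7, 9, 11 do not contribute to this derivation.
Hence n is obligatory.

Obligatory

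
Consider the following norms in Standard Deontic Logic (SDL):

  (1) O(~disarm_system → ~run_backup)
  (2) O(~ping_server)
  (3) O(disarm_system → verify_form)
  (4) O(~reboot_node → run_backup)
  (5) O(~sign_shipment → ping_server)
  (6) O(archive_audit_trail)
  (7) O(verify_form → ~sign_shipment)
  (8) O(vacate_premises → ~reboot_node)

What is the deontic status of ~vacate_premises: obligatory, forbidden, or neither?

From premise 2 we have O(~ping_server).
Premise 5, O(~sign_shipment → ping_server), contraposes to O(~ping_server → sign_shipment); with O(~ping_server) we get O(sign_shipment).
Premise 7 is O(verify_form → ~sign_shipment); contrapositively O(sign_shipment → ~verify_form). Since O(sign_shipment) holds, K gives O(~verify_form).
Premise 3 is O(disarm_system → verify_form); contrapositively O(~verify_form → ~disarm_system). Since O(~verify_form) holds, K gives O(~disarm_system).
Applying K to premise 1 (O(~disarm_system → ~run_backup)) and O(~disarm_system) yields O(~run_backup).
Premise 4 is O(~reboot_node → run_backup); contrapositively O(~run_backup → reboot_node). Since O(~run_backup) holds, K gives O(reboot_node).
The contrapositive of premise 8 (O(vacate_premises → ~reboot_node)) is O(reboot_node → ~vacate_premises), and O(reboot_node) is already established, so O(~vacate_premises).
Premise 6 does not contribute to this derivation.
Hence ~vacate_premises is obligatory.

Obligatory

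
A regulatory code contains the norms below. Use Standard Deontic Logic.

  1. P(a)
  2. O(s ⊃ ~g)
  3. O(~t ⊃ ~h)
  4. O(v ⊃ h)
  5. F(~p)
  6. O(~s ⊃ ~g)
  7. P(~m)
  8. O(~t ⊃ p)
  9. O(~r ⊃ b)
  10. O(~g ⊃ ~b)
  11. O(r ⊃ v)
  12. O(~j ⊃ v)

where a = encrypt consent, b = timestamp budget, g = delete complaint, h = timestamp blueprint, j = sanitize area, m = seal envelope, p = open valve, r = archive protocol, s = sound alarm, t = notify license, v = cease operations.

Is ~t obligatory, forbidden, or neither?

Forbidden

By case analysis on ~s: premise 6 gives O(~s ⊃ ~g) and premise 2 gives O(s ⊃ ~g), so O(~g) either way.
Applying K to premise 10 (O(~g ⊃ ~b)) and O(~g) yields O(~b).
Premise 9, O(~r ⊃ b), contraposes to O(~b ⊃ r); with O(~b) we get O(r).
Applying K to premise 11 (O(r ⊃ v)) and O(r) yields O(v).
With premise 4, O(v ⊃ h), the K-axiom yields O(h).
The contrapositive of premise 3 (O(~t ⊃ ~h)) is O(h ⊃ t), and O(h) is already established, so O(t).
Premises 1, 5, 7, 8, 12 do not contribute to this derivation.
Thus O(t), which is F(~t): ~t is forbidden.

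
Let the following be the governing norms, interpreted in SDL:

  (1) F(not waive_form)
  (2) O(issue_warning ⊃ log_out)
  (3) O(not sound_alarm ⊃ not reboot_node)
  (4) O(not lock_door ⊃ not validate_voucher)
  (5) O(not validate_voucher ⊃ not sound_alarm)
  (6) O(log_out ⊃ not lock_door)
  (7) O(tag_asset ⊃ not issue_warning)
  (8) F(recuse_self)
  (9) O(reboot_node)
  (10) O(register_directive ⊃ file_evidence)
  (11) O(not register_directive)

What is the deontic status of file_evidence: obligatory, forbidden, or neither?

Premise 10 is O(register_directive ⊃ file_evidence), but O(register_directive) is not derivable from the premises, so it does not yield O(file_evidence).
No premise or chain of K-axiom applications forces O(file_evidence), and none forces O(not file_evidence). So file_evidence is neither obligatory nor forbidden under these norms.

Neither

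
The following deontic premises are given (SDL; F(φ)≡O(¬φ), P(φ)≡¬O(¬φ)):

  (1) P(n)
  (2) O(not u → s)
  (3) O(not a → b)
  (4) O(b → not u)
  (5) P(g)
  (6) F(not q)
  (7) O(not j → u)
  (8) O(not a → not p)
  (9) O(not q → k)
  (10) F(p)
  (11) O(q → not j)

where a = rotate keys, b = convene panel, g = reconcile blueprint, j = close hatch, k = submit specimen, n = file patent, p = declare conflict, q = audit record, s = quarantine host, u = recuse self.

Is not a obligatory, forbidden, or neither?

Premise 6, F(not q), is equivalent to O(q).
Applying K to premise 11 (O(q → not j)) and O(q) yields O(not j).
With premise 7, O(not j → u), the K-axiom yields O(u).
The contrapositive of premise 4 (O(b → not u)) is O(u → not b), and O(u) is already established, so O(not b).
Premise 3, O(not a → b), contraposes to O(not b → a); with O(not b) we get O(a).
Premises 1, 2, 5, 8, 9, 10 do not contribute to this derivation.
Thus O(a), which is F(not a): not a is forbidden.

Forbidden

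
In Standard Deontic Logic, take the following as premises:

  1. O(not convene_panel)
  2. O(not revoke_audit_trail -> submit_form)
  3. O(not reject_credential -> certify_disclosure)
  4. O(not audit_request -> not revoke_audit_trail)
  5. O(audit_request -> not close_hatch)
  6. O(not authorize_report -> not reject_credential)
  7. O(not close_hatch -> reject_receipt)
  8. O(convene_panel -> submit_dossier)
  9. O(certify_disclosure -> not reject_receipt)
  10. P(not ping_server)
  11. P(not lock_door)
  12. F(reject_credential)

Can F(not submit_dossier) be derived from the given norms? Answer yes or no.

Premise 8 is O(convene_panel -> submit_dossier), but O(convene_panel) is not derivable from the premises, so it does not yield O(submit_dossier).
No other premise forces O(submit_dossier). An ideal world satisfying every premise can still have not submit_dossier true, so F(not submit_dossier) is not derivable.

No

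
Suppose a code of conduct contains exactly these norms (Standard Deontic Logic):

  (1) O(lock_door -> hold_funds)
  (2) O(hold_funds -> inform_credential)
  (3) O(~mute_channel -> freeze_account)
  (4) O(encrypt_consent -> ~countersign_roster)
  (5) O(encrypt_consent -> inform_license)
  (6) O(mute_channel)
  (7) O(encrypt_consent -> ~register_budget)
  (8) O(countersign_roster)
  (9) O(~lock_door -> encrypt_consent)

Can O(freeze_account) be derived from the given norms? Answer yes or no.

Premise 3 is O(~mute_channel -> freeze_account), but O(~mute_channel) is not derivable from the premises, so it does not yield O(freeze_account).
No other premise forces O(freeze_account). An ideal world satisfying every premise can still have freeze_account false, so O(freeze_account) is not derivable.

No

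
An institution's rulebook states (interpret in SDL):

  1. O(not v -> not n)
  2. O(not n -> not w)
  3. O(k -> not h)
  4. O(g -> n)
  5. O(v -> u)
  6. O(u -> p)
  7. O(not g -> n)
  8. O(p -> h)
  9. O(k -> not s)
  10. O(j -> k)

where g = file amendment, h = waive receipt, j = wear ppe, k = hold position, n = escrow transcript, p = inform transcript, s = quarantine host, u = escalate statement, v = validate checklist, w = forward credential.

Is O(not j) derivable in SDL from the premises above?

Yes

By case analysis on g: premise 4 gives O(g -> n) and premise 7 gives O(not g -> n), so O(n) either way.
Premise 1 is O(not v -> not n); contrapositively O(n -> v). Since O(n) holds, K gives O(v).
Applying K to premise 5 (O(v -> u)) and O(v) yields O(u).
With premise 6, O(u -> p), the K-axiom yields O(p).
From O(p) and premise 8, O(p -> h), we obtain O(h).
Premise 3 is O(k -> not h); contrapositively O(h -> not k). Since O(h) holds, K gives O(not k).
Premise 10 is O(j -> k); contrapositively O(not k -> not j). Since O(not k) holds, K gives O(not j).
Premises 2, 9 do not contribute to this derivation.
So O(not j) follows.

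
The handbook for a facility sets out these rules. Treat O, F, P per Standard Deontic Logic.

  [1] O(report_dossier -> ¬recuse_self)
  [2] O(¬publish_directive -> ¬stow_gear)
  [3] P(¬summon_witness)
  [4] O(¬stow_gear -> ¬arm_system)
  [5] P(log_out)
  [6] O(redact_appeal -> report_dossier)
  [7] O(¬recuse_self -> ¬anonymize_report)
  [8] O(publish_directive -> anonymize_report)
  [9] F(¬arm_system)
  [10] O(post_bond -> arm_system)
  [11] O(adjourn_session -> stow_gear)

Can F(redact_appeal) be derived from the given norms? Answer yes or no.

Premise 9, F(¬arm_system), is equivalent to O(arm_system).
Premise 4 is O(¬stow_gear -> ¬arm_system); contrapositively O(arm_system -> stow_gear). Since O(arm_system) holds, K gives O(stow_gear).
Premise 2 is O(¬publish_directive -> ¬stow_gear); contrapositively O(stow_gear -> publish_directive). Since O(stow_gear) holds, K gives O(publish_directive).
Applying K to premise 8 (O(publish_directive -> anonymize_report)) and O(publish_directive) yields O(anonymize_report).
Premise 7 is O(¬recuse_self -> ¬anonymize_report); contrapositively O(anonymize_report -> recuse_self). Since O(anonymize_report) holds, K gives O(recuse_self).
Premise 1 is O(report_dossier -> ¬recuse_self); contrapositively O(recuse_self -> ¬report_dossier). Since O(recuse_self) holds, K gives O(¬report_dossier).
Premise 6, O(redact_appeal -> report_dossier), contraposes to O(¬report_dossier -> ¬redact_appeal); with O(¬report_dossier) we get O(¬redact_appeal).
Premises 3, 5, 10, 11 do not contribute to this derivation.
So O(¬redact_appeal) holds, i.e. F(redact_appeal). The claim follows.

Yes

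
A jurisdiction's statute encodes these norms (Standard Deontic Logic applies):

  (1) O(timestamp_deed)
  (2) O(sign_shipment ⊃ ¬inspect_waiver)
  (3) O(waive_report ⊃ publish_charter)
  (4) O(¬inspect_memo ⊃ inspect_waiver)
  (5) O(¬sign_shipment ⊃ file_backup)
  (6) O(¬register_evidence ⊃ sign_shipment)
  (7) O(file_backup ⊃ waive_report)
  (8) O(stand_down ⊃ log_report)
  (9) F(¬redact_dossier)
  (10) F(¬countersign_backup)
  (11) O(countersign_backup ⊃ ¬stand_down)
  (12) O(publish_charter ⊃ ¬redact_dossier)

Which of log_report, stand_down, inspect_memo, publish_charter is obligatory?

F(¬redact_dossier) at premise 9 means O(redact_dossier).
Premise 12, O(publish_charter ⊃ ¬redact_dossier), contraposes to O(redact_dossier ⊃ ¬publish_charter); with O(redact_dossier) we get O(¬publish_charter).
Premise 3, O(waive_report ⊃ publish_charter), contraposes to O(¬publish_charter ⊃ ¬waive_report); with O(¬publish_charter) we get O(¬waive_report).
Premise 7, O(file_backup ⊃ waive_report), contraposes to O(¬waive_report ⊃ ¬file_backup); with O(¬waive_report) we get O(¬file_backup).
Premise 5 is O(¬sign_shipment ⊃ file_backup); contrapositively O(¬file_backup ⊃ sign_shipment). Since O(¬file_backup) holds, K gives O(sign_shipment).
With premise 2, O(sign_shipment ⊃ ¬inspect_waiver), the K-axiom yields O(¬inspect_waiver).
Premise 4 is O(¬inspect_memo ⊃ inspect_waiver); contrapositively O(¬inspect_waiver ⊃ inspect_memo). Since O(¬inspect_waiver) holds, K gives O(inspect_memo).
So O(inspect_memo) holds — inspect_memo is obligatory. None of the other listed options is made obligatory by any chain of premises.

inspect_memo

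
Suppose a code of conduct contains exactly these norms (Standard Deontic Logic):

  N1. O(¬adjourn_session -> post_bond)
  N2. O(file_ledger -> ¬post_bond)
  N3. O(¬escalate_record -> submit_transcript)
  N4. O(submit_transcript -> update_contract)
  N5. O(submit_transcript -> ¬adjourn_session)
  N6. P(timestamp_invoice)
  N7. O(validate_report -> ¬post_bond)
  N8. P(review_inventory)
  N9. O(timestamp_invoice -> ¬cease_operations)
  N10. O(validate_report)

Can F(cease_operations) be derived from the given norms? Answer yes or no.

Premise 9 is O(timestamp_invoice -> ¬cease_operations), but O(timestamp_invoice) is not derivable from the premises (the permission P(timestamp_invoice) asserts only ¬O(¬timestamp_invoice), not O(timestamp_invoice)), so it does not yield O(¬cease_operations).
No other premise forces O(¬cease_operations). An ideal world satisfying every premise can still have cease_operations true, so F(cease_operations) is not derivable.

No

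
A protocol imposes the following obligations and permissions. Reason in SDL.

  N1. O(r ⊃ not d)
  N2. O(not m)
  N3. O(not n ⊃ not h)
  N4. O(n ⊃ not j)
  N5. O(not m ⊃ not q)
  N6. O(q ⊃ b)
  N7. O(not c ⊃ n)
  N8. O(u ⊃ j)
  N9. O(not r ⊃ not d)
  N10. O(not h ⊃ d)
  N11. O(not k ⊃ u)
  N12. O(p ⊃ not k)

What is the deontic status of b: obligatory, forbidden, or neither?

Premise 6 is O(q ⊃ b), but O(q) is not derivable from the premises, so it does not yield O(b).
No premise or chain of K-axiom applications forces O(b), and none forces O(not b). So b is neither obligatory nor forbidden under these norms.

Neither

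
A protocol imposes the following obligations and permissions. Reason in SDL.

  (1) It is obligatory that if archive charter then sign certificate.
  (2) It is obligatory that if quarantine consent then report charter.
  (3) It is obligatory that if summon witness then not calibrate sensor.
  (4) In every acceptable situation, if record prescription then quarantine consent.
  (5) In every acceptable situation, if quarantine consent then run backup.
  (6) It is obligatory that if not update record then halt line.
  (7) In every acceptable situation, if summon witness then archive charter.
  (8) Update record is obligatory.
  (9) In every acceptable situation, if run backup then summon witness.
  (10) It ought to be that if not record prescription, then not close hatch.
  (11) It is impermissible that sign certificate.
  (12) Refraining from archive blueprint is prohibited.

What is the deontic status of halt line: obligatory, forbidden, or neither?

Premise 6 is O(¬update_record → halt_line), but O(¬update_record) is not derivable from the premises, so it does not yield O(halt_line).
No premise or chain of K-axiom applications forces O(halt_line), and none forces O(¬halt_line). So halt_line is neither obligatory nor forbidden under these norms.

Neither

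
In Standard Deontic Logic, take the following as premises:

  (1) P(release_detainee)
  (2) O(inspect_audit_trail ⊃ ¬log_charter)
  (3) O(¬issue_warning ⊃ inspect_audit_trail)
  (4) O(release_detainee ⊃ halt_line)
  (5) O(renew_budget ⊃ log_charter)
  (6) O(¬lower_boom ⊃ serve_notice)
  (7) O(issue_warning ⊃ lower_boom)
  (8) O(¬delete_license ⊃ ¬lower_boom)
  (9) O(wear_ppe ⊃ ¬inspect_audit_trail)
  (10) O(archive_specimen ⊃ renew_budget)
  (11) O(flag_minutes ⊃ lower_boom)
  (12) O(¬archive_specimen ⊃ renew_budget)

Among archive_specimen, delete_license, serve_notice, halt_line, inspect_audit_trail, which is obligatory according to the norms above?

delete_license

Premises 10 and 12 cover both cases: O(archive_specimen ⊃ renew_budget) and O(¬archive_specimen ⊃ renew_budget). Since archive_specimen ∨ ¬archive_specimen is a tautology, O(renew_budget) follows.
Premise 5 is O(renew_budget ⊃ log_charter); since O(renew_budget), deontic closure gives O(log_charter).
Premise 2 is O(inspect_audit_trail ⊃ ¬log_charter); contrapositively O(log_charter ⊃ ¬inspect_audit_trail). Since O(log_charter) holds, K gives O(¬inspect_audit_trail).
Premise 3 is O(¬issue_warning ⊃ inspect_audit_trail); contrapositively O(¬inspect_audit_trail ⊃ issue_warning). Since O(¬inspect_audit_trail) holds, K gives O(issue_warning).
Premise 7 is O(issue_warning ⊃ lower_boom); since O(issue_warning), deontic closure gives O(lower_boom).
Premise 8 is O(¬delete_license ⊃ ¬lower_boom); contrapositively O(lower_boom ⊃ delete_license). Since O(lower_boom) holds, K gives O(delete_license).
So O(delete_license) holds — delete_license is obligatory. None of the other listed options is made obligatory by any chain of premises.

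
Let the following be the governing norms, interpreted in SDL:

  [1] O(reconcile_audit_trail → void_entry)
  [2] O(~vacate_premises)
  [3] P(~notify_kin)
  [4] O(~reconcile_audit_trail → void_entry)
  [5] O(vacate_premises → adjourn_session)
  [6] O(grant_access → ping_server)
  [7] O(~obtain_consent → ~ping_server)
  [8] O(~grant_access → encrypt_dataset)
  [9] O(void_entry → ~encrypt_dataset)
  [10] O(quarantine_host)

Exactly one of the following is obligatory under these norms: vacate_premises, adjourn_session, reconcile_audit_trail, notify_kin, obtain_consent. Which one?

obtain_consent

By case analysis on reconcile_audit_trail: premise 1 gives O(reconcile_audit_trail → void_entry) and premise 4 gives O(~reconcile_audit_trail → void_entry), so O(void_entry) either way.
Premise 9 is O(void_entry → ~encrypt_dataset); since O(void_entry), deontic closure gives O(~encrypt_dataset).
Premise 8 is O(~grant_access → encrypt_dataset); contrapositively O(~encrypt_dataset → grant_access). Since O(~encrypt_dataset) holds, K gives O(grant_access).
Applying K to premise 6 (O(grant_access → ping_server)) and O(grant_access) yields O(ping_server).
The contrapositive of premise 7 (O(~obtain_consent → ~ping_server)) is O(ping_server → obtain_consent), and O(ping_server) is already established, so O(obtain_consent).
So O(obtain_consent) holds — obtain_consent is obligatory. None of the other listed options is made obligatory by any chain of premises.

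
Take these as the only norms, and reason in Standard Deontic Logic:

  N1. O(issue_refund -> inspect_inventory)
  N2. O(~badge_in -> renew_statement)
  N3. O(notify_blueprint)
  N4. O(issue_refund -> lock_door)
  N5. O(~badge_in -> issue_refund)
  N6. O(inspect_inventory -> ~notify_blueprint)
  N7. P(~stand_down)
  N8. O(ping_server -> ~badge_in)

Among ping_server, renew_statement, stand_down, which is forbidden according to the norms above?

From premise 3 we have O(notify_blueprint).
The contrapositive of premise 6 (O(inspect_inventory -> ~notify_blueprint)) is O(notify_blueprint -> ~inspect_inventory), and O(notify_blueprint) is already established, so O(~inspect_inventory).
Premise 1, O(issue_refund -> inspect_inventory), contraposes to O(~inspect_inventory -> ~issue_refund); with O(~inspect_inventory) we get O(~issue_refund).
Premise 5, O(~badge_in -> issue_refund), contraposes to O(~issue_refund -> badge_in); with O(~issue_refund) we get O(badge_in).
Premise 8, O(ping_server -> ~badge_in), contraposes to O(badge_in -> ~ping_server); with O(badge_in) we get O(~ping_server).
So O(~ping_server) holds, i.e. ping_server is forbidden. None of the other listed options is forbidden under the premises.

ping_server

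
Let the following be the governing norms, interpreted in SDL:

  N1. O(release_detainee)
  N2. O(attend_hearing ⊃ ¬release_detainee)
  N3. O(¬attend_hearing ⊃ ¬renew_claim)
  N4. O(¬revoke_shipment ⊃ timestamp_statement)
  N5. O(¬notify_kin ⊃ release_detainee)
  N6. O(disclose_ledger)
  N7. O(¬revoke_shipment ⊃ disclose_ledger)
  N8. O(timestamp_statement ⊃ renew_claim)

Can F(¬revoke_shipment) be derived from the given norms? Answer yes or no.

Yes

From premise 1 we have O(release_detainee).
Premise 2, O(attend_hearing ⊃ ¬release_detainee), contraposes to O(release_detainee ⊃ ¬attend_hearing); with O(release_detainee) we get O(¬attend_hearing).
From O(¬attend_hearing) and premise 3, O(¬attend_hearing ⊃ ¬renew_claim), we obtain O(¬renew_claim).
The contrapositive of premise 8 (O(timestamp_statement ⊃ renew_claim)) is O(¬renew_claim ⊃ ¬timestamp_statement), and O(¬renew_claim) is already established, so O(¬timestamp_statement).
The contrapositive of premise 4 (O(¬revoke_shipment ⊃ timestamp_statement)) is O(¬timestamp_statement ⊃ revoke_shipment), and O(¬timestamp_statement) is already established, so O(revoke_shipment).
Premises 5, 6, 7 do not contribute to this derivation.
So O(revoke_shipment) holds, i.e. F(¬revoke_shipment). The claim follows.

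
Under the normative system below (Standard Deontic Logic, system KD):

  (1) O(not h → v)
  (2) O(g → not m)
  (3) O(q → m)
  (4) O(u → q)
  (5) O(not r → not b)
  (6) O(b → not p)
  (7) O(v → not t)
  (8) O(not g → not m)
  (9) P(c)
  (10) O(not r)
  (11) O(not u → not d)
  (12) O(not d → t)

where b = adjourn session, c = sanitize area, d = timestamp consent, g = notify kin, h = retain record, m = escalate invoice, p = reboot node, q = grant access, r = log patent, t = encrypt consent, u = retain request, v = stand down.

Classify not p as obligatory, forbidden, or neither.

Premise 6 is O(b → not p), but O(b) is not derivable from the premises, so it does not yield O(not p).
No premise or chain of K-axiom applications forces O(not p), and none forces O(p). So not p is neither obligatory nor forbidden under these norms.

Neither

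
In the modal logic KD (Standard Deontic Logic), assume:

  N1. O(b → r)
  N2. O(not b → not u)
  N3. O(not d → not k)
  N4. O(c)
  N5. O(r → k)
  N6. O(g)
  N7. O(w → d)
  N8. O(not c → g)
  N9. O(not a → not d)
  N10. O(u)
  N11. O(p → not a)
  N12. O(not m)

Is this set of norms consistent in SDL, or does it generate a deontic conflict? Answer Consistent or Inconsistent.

Consistent

Premise 8 is O(not c → g); even if O(g) held, inferring O(not c) would be affirming the consequent — invalid.
So O(not c) is not derivable, and the apparent clash with O(c) does not arise.
A world satisfying every obligation exists (e.g. a=true, b=true, c=true, d=true, g=true, k=true, m=false, p=false, r=true, u=true, w=false); no atom is both obligatory and forbidden, so the set is consistent.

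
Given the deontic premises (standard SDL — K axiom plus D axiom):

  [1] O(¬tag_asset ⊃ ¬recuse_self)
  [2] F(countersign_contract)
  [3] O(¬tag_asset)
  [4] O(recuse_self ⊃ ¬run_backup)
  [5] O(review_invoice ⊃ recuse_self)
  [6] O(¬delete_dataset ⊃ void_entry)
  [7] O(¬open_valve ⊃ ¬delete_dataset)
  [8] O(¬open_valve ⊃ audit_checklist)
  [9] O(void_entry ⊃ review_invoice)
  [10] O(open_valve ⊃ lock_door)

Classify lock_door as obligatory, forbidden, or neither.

Obligatory

Premise 3 gives O(¬tag_asset).
With premise 1, O(¬tag_asset ⊃ ¬recuse_self), the K-axiom yields O(¬recuse_self).
The contrapositive of premise 5 (O(review_invoice ⊃ recuse_self)) is O(¬recuse_self ⊃ ¬review_invoice), and O(¬recuse_self) is already established, so O(¬review_invoice).
Premise 9, O(void_entry ⊃ review_invoice), contraposes to O(¬review_invoice ⊃ ¬void_entry); with O(¬review_invoice) we get O(¬void_entry).
Premise 6 is O(¬delete_dataset ⊃ void_entry); contrapositively O(¬void_entry ⊃ delete_dataset). Since O(¬void_entry) holds, K gives O(delete_dataset).
Premise 7, O(¬open_valve ⊃ ¬delete_dataset), contraposes to O(delete_dataset ⊃ open_valve); with O(delete_dataset) we get O(open_valve).
With premise 10, O(open_valve ⊃ lock_door), the K-axiom yields O(lock_door).
Premises 2, 4, 8 do not contribute to this derivation.
Hence lock_door is obligatory.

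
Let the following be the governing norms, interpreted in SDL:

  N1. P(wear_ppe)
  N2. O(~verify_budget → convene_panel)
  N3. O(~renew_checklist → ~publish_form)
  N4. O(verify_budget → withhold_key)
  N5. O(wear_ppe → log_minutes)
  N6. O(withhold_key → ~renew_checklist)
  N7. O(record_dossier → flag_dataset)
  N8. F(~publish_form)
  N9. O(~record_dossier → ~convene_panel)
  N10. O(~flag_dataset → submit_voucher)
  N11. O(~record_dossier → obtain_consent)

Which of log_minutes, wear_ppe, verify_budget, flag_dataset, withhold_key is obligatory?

flag_dataset

F(~publish_form) at premise 8 means O(publish_form).
Premise 3, O(~renew_checklist → ~publish_form), contraposes to O(publish_form → renew_checklist); with O(publish_form) we get O(renew_checklist).
Premise 6, O(withhold_key → ~renew_checklist), contraposes to O(renew_checklist → ~withhold_key); with O(renew_checklist) we get O(~withhold_key).
The contrapositive of premise 4 (O(verify_budget → withhold_key)) is O(~withhold_key → ~verify_budget), and O(~withhold_key) is already established, so O(~verify_budget).
Premise 2 is O(~verify_budget → convene_panel); since O(~verify_budget), deontic closure gives O(convene_panel).
Premise 9 is O(~record_dossier → ~convene_panel); contrapositively O(convene_panel → record_dossier). Since O(convene_panel) holds, K gives O(record_dossier).
From O(record_dossier) and premise 7, O(record_dossier → flag_dataset), we obtain O(flag_dataset).
So O(flag_dataset) holds — flag_dataset is obligatory. None of the other listed options is made obligatory by any chain of premises.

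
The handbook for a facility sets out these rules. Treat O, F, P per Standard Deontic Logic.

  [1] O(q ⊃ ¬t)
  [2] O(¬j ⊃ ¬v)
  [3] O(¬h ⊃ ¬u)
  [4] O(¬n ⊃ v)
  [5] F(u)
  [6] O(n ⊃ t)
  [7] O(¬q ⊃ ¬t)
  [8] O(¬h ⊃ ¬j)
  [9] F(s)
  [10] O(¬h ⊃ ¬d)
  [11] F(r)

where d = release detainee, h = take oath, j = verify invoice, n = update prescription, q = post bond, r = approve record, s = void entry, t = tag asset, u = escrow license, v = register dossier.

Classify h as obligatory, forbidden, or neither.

Obligatory

Premises 1 and 7 are O(q ⊃ ¬t) and O(¬q ⊃ ¬t); every ideal world satisfies q or ¬q, so in either case ¬t holds — hence O(¬t).
Premise 6 is O(n ⊃ t); contrapositively O(¬t ⊃ ¬n). Since O(¬t) holds, K gives O(¬n).
From O(¬n) and premise 4, O(¬n ⊃ v), we obtain O(v).
The contrapositive of premise 2 (O(¬j ⊃ ¬v)) is O(v ⊃ j), and O(v) is already established, so O(j).
The contrapositive of premise 8 (O(¬h ⊃ ¬j)) is O(j ⊃ h), and O(j) is already established, so O(h).
Premises 3, 5, 9, 10, 11 do not contribute to this derivation.
Hence h is obligatory.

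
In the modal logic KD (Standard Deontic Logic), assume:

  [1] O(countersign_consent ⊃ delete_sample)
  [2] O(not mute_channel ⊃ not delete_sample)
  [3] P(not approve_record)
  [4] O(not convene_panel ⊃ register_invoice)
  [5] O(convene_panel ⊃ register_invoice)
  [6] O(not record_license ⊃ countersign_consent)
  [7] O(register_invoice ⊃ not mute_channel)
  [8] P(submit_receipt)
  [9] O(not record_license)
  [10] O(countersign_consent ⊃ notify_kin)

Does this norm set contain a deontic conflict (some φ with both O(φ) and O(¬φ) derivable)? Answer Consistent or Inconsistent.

Inconsistent

Premises 4 and 5 cover both cases: O(not convene_panel ⊃ register_invoice) and O(convene_panel ⊃ register_invoice). Since not convene_panel ∨ convene_panel is a tautology, O(register_invoice) follows.
Applying K to premise 7 (O(register_invoice ⊃ not mute_channel)) and O(register_invoice) yields O(not mute_channel).
Premise 2 is O(not mute_channel ⊃ not delete_sample); since O(not mute_channel), deontic closure gives O(not delete_sample).
The contrapositive of premise 1 (O(countersign_consent ⊃ delete_sample)) is O(not delete_sample ⊃ not countersign_consent), and O(not delete_sample) is already established, so O(not countersign_consent).
The contrapositive of premise 6 (O(not record_license ⊃ countersign_consent)) is O(not countersign_consent ⊃ record_license), and O(not countersign_consent) is already established, so O(record_license).
Yet premise 9 states O(not record_license).
We now have both O(record_license) and O(not record_license) — record_license is simultaneously obligatory and forbidden, violating the D-axiom.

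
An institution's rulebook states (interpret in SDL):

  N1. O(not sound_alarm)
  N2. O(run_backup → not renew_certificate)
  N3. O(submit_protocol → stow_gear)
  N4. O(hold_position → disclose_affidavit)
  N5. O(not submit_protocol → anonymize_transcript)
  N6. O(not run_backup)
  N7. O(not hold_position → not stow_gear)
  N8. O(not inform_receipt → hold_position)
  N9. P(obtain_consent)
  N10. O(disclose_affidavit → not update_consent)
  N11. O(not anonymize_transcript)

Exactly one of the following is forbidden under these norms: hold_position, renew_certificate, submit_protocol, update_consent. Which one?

update_consent

Premise 11 gives O(not anonymize_transcript).
The contrapositive of premise 5 (O(not submit_protocol → anonymize_transcript)) is O(not anonymize_transcript → submit_protocol), and O(not anonymize_transcript) is already established, so O(submit_protocol).
From O(submit_protocol) and premise 3, O(submit_protocol → stow_gear), we obtain O(stow_gear).
Premise 7, O(not hold_position → not stow_gear), contraposes to O(stow_gear → hold_position); with O(stow_gear) we get O(hold_position).
Premise 4 is O(hold_position → disclose_affidavit); since O(hold_position), deontic closure gives O(disclose_affidavit).
From O(disclose_affidavit) and premise 10, O(disclose_affidavit → not update_consent), we obtain O(not update_consent).
So O(not update_consent) holds, i.e. update_consent is forbidden. None of the other listed options is forbidden under the premises.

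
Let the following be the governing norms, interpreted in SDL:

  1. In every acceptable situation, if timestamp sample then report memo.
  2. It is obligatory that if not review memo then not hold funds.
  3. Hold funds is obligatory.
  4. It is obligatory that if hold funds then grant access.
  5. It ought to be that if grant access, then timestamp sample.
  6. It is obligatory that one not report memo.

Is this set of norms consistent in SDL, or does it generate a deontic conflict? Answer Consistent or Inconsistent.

Inconsistent

Premise 6 states O(¬report_memo) outright.
The contrapositive of premise 1 (O(timestamp_sample → report_memo)) is O(¬report_memo → ¬timestamp_sample), and O(¬report_memo) is already established, so O(¬timestamp_sample).
Premise 5 is O(grant_access → timestamp_sample); contrapositively O(¬timestamp_sample → ¬grant_access). Since O(¬timestamp_sample) holds, K gives O(¬grant_access).
Premise 4, O(hold_funds → grant_access), contraposes to O(¬grant_access → ¬hold_funds); with O(¬grant_access) we get O(¬hold_funds).
But premise 3 directly asserts O(hold_funds).
We now have both O(¬hold_funds) and O(hold_funds) — hold_funds is simultaneously obligatory and forbidden, violating the D-axiom.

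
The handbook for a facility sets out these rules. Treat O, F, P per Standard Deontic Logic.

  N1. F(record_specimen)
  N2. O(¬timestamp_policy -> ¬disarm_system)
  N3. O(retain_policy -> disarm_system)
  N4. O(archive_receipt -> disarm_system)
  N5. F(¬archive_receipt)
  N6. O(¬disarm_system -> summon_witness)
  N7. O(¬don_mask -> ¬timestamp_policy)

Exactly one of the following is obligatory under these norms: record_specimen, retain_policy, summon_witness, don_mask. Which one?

don_mask

F(¬archive_receipt) at premise 5 means O(archive_receipt).
With premise 4, O(archive_receipt -> disarm_system), the K-axiom yields O(disarm_system).
The contrapositive of premise 2 (O(¬timestamp_policy -> ¬disarm_system)) is O(disarm_system -> timestamp_policy), and O(disarm_system) is already established, so O(timestamp_policy).
Premise 7, O(¬don_mask -> ¬timestamp_policy), contraposes to O(timestamp_policy -> don_mask); with O(timestamp_policy) we get O(don_mask).
So O(don_mask) holds — don_mask is obligatory. None of the other listed options is made obligatory by any chain of premises.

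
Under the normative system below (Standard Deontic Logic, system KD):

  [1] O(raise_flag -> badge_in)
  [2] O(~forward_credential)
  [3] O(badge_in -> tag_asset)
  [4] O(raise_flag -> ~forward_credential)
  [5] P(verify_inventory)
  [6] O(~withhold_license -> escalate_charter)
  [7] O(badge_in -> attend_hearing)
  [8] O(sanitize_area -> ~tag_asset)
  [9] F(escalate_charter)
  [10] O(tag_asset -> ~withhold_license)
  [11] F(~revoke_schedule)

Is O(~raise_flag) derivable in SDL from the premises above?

Yes

Premise 9 is F(escalate_charter), i.e. O(~escalate_charter).
Premise 6, O(~withhold_license -> escalate_charter), contraposes to O(~escalate_charter -> withhold_license); with O(~escalate_charter) we get O(withhold_license).
The contrapositive of premise 10 (O(tag_asset -> ~withhold_license)) is O(withhold_license -> ~tag_asset), and O(withhold_license) is already established, so O(~tag_asset).
The contrapositive of premise 3 (O(badge_in -> tag_asset)) is O(~tag_asset -> ~badge_in), and O(~tag_asset) is already established, so O(~badge_in).
The contrapositive of premise 1 (O(raise_flag -> badge_in)) is O(~badge_in -> ~raise_flag), and O(~badge_in) is already established, so O(~raise_flag).
Premises 2, 4, 5, 7, 8, 11 do not contribute to this derivation.
So O(~raise_flag) follows.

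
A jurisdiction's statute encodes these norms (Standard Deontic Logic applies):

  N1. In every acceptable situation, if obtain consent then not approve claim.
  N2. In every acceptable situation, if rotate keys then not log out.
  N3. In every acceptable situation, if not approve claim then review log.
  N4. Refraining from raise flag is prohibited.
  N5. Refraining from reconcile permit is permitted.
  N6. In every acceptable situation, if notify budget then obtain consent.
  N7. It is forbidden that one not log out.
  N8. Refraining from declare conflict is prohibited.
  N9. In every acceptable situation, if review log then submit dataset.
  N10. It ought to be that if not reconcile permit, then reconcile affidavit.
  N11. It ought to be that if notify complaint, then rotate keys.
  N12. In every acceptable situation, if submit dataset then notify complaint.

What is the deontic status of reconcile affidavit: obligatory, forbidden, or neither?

Premise 10 is O(¬reconcile_permit → reconcile_affidavit), but O(¬reconcile_permit) is not derivable from the premises (the permission P(¬reconcile_permit) asserts only ¬O(reconcile_permit), not O(¬reconcile_permit)), so it does not yield O(reconcile_affidavit).
No premise or chain of K-axiom applications forces O(reconcile_affidavit), and none forces O(¬reconcile_affidavit). So reconcile_affidavit is neither obligatory nor forbidden under these norms.

Neither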